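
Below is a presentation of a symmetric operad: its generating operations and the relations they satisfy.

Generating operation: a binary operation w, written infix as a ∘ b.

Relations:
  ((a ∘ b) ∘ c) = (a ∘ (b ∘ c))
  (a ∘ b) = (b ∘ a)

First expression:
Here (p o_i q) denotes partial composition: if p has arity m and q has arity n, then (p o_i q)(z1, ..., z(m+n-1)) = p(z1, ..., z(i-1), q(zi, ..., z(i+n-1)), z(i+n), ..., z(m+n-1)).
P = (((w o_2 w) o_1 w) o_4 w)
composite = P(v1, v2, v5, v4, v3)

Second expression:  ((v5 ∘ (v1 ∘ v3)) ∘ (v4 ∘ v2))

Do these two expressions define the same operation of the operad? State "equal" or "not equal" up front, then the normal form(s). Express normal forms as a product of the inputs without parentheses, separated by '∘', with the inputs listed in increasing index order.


The first composite normalizes to v1 ∘ v2 ∘ v3 ∘ v4 ∘ v5
The second composite normalizes to v1 ∘ v2 ∘ v3 ∘ v4 ∘ v5
The normal forms match — equal.

equal; the common form is v1 ∘ v2 ∘ v3 ∘ v4 ∘ v5


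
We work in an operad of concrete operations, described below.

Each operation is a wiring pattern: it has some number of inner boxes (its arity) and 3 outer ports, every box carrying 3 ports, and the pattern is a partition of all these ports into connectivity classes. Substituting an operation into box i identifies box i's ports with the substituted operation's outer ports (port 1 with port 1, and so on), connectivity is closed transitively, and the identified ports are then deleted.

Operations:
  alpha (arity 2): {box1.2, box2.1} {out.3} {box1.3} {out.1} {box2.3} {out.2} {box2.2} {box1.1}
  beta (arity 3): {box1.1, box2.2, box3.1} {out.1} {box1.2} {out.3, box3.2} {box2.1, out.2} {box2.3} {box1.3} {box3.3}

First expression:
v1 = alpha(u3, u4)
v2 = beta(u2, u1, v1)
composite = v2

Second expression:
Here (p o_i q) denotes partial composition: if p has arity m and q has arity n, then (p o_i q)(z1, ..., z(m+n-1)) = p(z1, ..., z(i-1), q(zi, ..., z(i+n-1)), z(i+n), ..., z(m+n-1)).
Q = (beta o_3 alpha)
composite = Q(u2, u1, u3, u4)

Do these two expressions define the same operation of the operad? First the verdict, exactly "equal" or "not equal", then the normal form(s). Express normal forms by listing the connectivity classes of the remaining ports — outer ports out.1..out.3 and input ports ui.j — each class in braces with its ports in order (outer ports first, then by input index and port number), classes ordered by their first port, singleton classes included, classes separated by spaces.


equal; the common form is {out.1} {out.2, u1.1} {out.3} {u1.2, u2.1} {u1.3} {u2.2} {u2.3} {u3.1} {u3.2, u4.1} {u3.3} {u4.2} {u4.3}

Normal form of the first expression: {out.1} {out.2, u1.1} {out.3} {u1.2, u2.1} {u1.3} {u2.2} {u2.3} {u3.1} {u3.2, u4.1} {u3.3} {u4.2} {u4.3}
Normal form of the second expression: {out.1} {out.2, u1.1} {out.3} {u1.2, u2.1} {u1.3} {u2.2} {u2.3} {u3.1} {u3.2, u4.1} {u3.3} {u4.2} {u4.3}
Both agree, so they are equal.


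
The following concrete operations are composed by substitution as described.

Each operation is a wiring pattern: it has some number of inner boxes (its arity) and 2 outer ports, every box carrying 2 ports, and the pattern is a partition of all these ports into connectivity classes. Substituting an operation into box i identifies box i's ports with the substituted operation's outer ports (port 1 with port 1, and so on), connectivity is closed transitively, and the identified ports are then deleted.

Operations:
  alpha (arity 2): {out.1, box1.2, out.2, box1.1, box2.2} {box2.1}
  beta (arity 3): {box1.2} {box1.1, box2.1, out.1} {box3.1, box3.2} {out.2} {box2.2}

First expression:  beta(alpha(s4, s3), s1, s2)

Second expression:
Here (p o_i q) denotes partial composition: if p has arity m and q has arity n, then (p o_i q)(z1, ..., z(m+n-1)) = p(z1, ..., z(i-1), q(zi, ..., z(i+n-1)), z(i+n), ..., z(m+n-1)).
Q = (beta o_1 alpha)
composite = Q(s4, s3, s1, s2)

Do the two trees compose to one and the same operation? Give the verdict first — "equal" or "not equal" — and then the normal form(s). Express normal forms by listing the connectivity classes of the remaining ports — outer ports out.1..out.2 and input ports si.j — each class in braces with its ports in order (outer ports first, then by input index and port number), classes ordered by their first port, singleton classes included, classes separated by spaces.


equal; the common form is {out.1, s1.1, s3.2, s4.1, s4.2} {out.2} {s1.2} {s2.1, s2.2} {s3.1}

The first expression, normalized: {out.1, s1.1, s3.2, s4.1, s4.2} {out.2} {s1.2} {s2.1, s2.2} {s3.1}
The second expression, normalized: {out.1, s1.1, s3.2, s4.1, s4.2} {out.2} {s1.2} {s2.1, s2.2} {s3.1}
The normal forms match — equal.


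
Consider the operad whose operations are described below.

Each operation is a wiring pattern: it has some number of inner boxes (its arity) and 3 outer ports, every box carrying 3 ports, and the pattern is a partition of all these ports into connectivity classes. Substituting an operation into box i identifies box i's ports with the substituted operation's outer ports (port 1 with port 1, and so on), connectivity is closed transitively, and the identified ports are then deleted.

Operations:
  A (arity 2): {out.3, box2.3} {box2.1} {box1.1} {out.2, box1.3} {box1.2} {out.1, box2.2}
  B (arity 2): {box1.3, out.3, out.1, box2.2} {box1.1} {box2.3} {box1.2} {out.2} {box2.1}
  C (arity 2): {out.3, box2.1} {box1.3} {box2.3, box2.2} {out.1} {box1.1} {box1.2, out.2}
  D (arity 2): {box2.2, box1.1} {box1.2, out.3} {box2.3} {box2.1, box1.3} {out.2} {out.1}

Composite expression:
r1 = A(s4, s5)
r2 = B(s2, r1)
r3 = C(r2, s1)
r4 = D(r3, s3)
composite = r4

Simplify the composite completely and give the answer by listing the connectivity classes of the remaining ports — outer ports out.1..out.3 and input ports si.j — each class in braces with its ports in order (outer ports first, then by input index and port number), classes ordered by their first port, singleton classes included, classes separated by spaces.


{out.1} {out.2} {out.3} {s1.1, s3.1} {s1.2, s1.3} {s2.1} {s2.2} {s2.3, s4.3} {s3.2} {s3.3} {s4.1} {s4.2} {s5.1} {s5.2} {s5.3}


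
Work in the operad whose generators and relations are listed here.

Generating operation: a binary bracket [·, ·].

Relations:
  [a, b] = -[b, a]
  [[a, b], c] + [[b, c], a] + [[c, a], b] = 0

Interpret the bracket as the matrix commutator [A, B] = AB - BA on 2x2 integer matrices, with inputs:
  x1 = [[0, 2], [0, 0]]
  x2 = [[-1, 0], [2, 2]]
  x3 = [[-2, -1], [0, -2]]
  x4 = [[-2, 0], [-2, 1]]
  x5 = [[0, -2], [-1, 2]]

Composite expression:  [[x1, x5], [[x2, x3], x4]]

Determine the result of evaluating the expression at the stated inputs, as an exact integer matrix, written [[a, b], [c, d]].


[[32, 12], [32, -32]]


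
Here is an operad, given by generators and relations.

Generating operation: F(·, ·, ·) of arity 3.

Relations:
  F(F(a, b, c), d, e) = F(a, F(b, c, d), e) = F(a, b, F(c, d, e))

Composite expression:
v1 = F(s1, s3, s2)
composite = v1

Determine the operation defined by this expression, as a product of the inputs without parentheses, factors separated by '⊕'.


Under associativity of F, the answer is the s's in reading order.
F(s1, s3, s2) collapses to s1 ⊕ s3 ⊕ s2

s1 ⊕ s3 ⊕ s2


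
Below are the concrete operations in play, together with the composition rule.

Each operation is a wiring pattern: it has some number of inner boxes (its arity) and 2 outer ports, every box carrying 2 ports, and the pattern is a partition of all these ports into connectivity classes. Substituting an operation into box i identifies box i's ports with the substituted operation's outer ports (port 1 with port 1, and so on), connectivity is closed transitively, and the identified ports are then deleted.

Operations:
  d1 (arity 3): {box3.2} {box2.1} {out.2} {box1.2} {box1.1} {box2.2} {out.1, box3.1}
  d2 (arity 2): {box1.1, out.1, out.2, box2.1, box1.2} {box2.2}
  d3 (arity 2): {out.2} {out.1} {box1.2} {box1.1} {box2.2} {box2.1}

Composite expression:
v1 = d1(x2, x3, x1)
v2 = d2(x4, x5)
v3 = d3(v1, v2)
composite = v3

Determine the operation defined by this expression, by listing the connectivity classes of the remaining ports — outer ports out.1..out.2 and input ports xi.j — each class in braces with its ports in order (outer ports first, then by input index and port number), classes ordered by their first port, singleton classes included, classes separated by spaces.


Connectivity passes through glued d3-boundaries; trace each wire chain.
composing d1 on (x2, x3, x1), with out.j its own outer ports: {out.1, x1.1} {out.2} {x1.2} {x2.1} {x2.2} {x3.1} {x3.2}
composing d2 on (x4, x5), with out.j its own outer ports: {out.1, out.2, x4.1, x4.2, x5.1} {x5.2}
composing d3 on (x2, x3, x1, x4, x5), with out.j its own outer ports: {out.1} {out.2} {x1.1} {x1.2} {x2.1} {x2.2} {x3.1} {x3.2} {x4.1, x4.2, x5.1} {x5.2}

{out.1} {out.2} {x1.1} {x1.2} {x2.1} {x2.2} {x3.1} {x3.2} {x4.1, x4.2, x5.1} {x5.2}


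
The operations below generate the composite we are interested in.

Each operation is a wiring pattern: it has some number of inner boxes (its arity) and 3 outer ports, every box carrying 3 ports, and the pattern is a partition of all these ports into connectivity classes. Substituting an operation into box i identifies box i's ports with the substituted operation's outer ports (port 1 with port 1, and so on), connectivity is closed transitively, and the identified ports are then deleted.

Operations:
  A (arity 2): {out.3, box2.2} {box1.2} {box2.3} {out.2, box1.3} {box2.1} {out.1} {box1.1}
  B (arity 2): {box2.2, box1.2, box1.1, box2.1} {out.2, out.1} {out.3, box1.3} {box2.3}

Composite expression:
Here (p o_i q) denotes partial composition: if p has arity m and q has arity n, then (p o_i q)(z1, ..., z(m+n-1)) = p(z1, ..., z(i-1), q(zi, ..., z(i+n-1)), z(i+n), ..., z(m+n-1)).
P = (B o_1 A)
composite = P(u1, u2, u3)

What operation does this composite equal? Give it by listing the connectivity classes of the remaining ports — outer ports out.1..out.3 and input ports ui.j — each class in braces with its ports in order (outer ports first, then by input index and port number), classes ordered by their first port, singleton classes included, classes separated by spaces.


{out.1, out.2} {out.3, u2.2} {u1.1} {u1.2} {u1.3, u3.1, u3.2} {u2.1} {u2.3} {u3.3}

Reachability decides: close wires over B-identified ports.
after A, the pattern on (u1, u2) reads {out.1} {out.2, u1.3} {out.3, u2.2} {u1.1} {u1.2} {u2.1} {u2.3} (out.j = its outer ports)
after B, the pattern on (u1, u2, u3) reads {out.1, out.2} {out.3, u2.2} {u1.1} {u1.2} {u1.3, u3.1, u3.2} {u2.1} {u2.3} {u3.3} (out.j = its outer ports)


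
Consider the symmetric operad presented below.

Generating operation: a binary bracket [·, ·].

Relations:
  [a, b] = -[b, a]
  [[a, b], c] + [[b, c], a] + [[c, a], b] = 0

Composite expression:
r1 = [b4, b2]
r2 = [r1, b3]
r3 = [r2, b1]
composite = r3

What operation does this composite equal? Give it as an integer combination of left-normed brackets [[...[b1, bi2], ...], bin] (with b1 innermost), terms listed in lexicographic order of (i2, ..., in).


[[[b1, b2], b4], b3] - [[[b1, b3], b2], b4] + [[[b1, b3], b4], b2] - [[[b1, b4], b2], b3]

Skip Jacobi rewriting: expand, keep b1-initial words, read off terms.
Composite bracket: [[[b4, b2], b3], b1]
Full expansion: 8 signed words from ab - ba (2^3 = 8).
Collect the words opening with b1:
  b1b2b4b3 (sign +1) contributes +[[[b1, b2], b4], b3]
  b1b3b2b4 (sign -1) contributes -[[[b1, b3], b2], b4]
  b1b3b4b2 (sign +1) contributes +[[[b1, b3], b4], b2]
  b1b4b2b3 (sign -1) contributes -[[[b1, b4], b2], b3]


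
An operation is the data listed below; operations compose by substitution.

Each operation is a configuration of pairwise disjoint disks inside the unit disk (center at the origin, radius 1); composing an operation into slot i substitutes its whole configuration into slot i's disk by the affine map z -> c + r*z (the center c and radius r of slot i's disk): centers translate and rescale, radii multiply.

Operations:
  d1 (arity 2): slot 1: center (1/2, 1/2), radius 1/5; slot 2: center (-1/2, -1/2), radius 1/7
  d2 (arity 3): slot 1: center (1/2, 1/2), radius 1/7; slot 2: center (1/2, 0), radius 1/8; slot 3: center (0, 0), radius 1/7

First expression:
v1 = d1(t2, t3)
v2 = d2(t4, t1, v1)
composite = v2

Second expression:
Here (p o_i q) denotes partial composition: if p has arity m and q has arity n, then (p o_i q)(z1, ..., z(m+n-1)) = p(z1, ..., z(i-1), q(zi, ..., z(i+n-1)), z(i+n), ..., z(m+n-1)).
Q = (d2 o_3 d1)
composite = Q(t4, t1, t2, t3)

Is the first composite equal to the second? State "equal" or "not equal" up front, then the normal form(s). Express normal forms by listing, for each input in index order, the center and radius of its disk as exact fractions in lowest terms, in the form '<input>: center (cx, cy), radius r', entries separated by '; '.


In normal form, the first expression is t1: center (1/2, 0), radius 1/8; t2: center (1/14, 1/14), radius 1/35; t3: center (-1/14, -1/14), radius 1/49; t4: center (1/2, 1/2), radius 1/7
In normal form, the second expression is t1: center (1/2, 0), radius 1/8; t2: center (1/14, 1/14), radius 1/35; t3: center (-1/14, -1/14), radius 1/49; t4: center (1/2, 1/2), radius 1/7
Same normal form: equal.

equal: each reduces to t1: center (1/2, 0), radius 1/8; t2: center (1/14, 1/14), radius 1/35; t3: center (-1/14, -1/14), radius 1/49; t4: center (1/2, 1/2), radius 1/7


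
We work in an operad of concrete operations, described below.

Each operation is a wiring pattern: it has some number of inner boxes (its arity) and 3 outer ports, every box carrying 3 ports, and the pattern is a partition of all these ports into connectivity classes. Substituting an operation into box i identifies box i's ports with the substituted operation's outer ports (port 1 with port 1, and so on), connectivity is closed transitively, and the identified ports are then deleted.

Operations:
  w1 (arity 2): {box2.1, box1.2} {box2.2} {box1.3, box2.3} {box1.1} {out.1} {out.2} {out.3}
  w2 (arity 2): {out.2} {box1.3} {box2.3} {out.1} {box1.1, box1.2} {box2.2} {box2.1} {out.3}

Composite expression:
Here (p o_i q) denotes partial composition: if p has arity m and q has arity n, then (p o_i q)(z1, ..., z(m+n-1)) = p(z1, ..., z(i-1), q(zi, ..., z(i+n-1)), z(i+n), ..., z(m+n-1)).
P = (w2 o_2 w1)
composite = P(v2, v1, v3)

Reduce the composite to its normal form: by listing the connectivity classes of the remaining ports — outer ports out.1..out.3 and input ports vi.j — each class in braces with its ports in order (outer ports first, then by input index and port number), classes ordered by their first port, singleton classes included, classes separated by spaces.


After gluing at w2, chains via deleted ports link the v-ports.
the subtree at w1 composes to {out.1} {out.2} {out.3} {v1.1} {v1.2, v3.1} {v1.3, v3.3} {v3.2} on (v1, v3); out.j = own outer ports
the subtree at w2 composes to {out.1} {out.2} {out.3} {v1.1} {v1.2, v3.1} {v1.3, v3.3} {v2.1, v2.2} {v2.3} {v3.2} on (v2, v1, v3); out.j = own outer ports

{out.1} {out.2} {out.3} {v1.1} {v1.2, v3.1} {v1.3, v3.3} {v2.1, v2.2} {v2.3} {v3.2}


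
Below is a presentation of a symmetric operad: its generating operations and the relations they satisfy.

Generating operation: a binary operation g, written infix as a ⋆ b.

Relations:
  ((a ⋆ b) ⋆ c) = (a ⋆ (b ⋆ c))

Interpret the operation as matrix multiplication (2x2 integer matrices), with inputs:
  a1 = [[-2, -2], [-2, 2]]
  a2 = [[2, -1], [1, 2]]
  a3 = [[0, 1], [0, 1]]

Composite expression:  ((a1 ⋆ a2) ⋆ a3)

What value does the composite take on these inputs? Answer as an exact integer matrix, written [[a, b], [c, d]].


(a1 ⋆ a2) = [[-6, -2], [-2, 6]]
((a1 ⋆ a2) ⋆ a3) = [[0, -8], [0, 4]]

[[0, -8], [0, 4]]


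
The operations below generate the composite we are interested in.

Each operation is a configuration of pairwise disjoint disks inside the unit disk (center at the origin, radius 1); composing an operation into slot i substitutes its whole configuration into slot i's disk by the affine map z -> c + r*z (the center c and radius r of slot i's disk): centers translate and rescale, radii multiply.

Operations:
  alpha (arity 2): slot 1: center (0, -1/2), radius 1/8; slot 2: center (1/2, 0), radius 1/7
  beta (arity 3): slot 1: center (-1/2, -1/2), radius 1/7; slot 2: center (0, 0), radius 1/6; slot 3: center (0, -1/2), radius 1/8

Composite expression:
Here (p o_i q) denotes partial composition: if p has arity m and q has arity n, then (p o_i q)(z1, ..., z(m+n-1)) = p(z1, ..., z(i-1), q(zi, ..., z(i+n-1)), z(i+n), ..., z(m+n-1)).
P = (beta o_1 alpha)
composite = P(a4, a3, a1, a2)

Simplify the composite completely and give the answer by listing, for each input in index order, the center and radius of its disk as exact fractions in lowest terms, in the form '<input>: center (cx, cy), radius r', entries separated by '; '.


a1: center (0, 0), radius 1/6; a2: center (0, -1/2), radius 1/8; a3: center (-3/7, -1/2), radius 1/49; a4: center (-1/2, -4/7), radius 1/56

Only the slot chain above each a matters under beta; compose those maps.
a4 passes through 2 substitutions, ending at center (-1/2, -4/7), radius 1/56
a3 passes through 2 substitutions, ending at center (-3/7, -1/2), radius 1/49
a1 passes through 1 substitution, ending at center (0, 0), radius 1/6
a2 passes through 1 substitution, ending at center (0, -1/2), radius 1/8


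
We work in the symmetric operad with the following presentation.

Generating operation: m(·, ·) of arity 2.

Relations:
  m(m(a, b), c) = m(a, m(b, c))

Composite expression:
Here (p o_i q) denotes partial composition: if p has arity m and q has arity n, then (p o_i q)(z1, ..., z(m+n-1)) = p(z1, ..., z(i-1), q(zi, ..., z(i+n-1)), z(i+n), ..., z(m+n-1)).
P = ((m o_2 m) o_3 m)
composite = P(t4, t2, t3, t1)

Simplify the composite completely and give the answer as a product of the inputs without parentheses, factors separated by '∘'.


Under associativity of m, the answer is the t's in reading order.
m(t3, t1) linearizes to t3 ∘ t1
m(t2, m(t3, t1)) linearizes to t2 ∘ t3 ∘ t1
m(t4, m(t2, m(t3, t1))) linearizes to t4 ∘ t2 ∘ t3 ∘ t1

t4 ∘ t2 ∘ t3 ∘ t1


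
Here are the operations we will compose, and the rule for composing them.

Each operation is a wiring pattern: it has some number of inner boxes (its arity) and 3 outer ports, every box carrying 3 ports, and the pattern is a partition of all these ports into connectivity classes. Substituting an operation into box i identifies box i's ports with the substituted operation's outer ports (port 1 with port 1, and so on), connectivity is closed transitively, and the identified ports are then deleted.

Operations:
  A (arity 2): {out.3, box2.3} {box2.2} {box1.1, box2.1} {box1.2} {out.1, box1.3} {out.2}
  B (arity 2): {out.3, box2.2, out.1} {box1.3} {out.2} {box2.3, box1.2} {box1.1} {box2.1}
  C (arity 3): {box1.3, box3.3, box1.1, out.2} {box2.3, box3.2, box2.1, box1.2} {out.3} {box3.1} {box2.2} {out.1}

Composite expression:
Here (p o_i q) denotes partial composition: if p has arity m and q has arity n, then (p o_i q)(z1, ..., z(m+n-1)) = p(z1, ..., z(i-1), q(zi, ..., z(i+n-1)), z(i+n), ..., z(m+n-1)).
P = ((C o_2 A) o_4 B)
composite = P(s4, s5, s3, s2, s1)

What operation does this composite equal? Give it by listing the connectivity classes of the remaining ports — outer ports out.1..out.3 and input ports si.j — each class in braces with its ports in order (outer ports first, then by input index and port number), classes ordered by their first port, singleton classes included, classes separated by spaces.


{out.1} {out.2, s1.2, s4.1, s4.3} {out.3} {s1.1} {s1.3, s2.2} {s2.1} {s2.3} {s3.1, s5.1} {s3.2} {s3.3, s4.2, s5.3} {s5.2}

Substituting into C glues patterns; closure does the rest.
stage A: inputs (s5, s3), connectivity {out.1, s5.3} {out.2} {out.3, s3.3} {s3.1, s5.1} {s3.2} {s5.2}, out.j its boundary
stage B: inputs (s2, s1), connectivity {out.1, out.3, s1.2} {out.2} {s1.1} {s1.3, s2.2} {s2.1} {s2.3}, out.j its boundary
stage C: inputs (s4, s5, s3, s2, s1), connectivity {out.1} {out.2, s1.2, s4.1, s4.3} {out.3} {s1.1} {s1.3, s2.2} {s2.1} {s2.3} {s3.1, s5.1} {s3.2} {s3.3, s4.2, s5.3} {s5.2}, out.j its boundary


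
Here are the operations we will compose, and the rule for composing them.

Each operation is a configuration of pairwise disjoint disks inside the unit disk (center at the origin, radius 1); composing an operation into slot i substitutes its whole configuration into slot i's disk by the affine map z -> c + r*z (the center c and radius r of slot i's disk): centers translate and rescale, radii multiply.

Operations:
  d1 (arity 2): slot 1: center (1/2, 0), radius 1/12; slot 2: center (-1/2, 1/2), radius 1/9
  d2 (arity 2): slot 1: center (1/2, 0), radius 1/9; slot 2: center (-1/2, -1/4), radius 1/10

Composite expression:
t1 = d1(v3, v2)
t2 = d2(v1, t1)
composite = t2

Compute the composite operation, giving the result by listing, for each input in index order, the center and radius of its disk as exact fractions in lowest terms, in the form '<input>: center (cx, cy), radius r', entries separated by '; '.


Follow each v-input down from d2: c' goes to c + r*c', radius to r*r'.
v1 passes through 1 substitution, ending at center (1/2, 0), radius 1/9
v3 passes through 2 substitutions, ending at center (-9/20, -1/4), radius 1/120
v2 passes through 2 substitutions, ending at center (-11/20, -1/5), radius 1/90

v1: center (1/2, 0), radius 1/9; v2: center (-11/20, -1/5), radius 1/90; v3: center (-9/20, -1/4), radius 1/120


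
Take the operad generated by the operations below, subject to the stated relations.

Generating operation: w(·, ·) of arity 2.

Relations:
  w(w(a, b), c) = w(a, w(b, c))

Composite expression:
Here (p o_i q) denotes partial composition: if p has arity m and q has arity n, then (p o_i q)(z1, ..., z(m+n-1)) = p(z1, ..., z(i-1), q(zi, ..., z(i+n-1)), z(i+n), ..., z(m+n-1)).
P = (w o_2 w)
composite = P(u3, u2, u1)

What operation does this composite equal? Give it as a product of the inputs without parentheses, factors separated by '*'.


u3 * u2 * u1

Associativity of w dissolves the nesting; only the u-input order survives.
w(u2, u1) reduces to u2 * u1
w(u3, w(u2, u1)) reduces to u3 * u2 * u1


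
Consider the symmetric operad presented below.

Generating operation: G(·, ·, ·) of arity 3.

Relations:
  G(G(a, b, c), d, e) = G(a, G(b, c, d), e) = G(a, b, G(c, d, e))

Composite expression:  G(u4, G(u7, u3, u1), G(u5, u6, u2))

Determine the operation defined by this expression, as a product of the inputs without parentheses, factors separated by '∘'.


Under associativity of G, the answer is the u's in reading order.
G(u7, u3, u1) linearizes to u7 ∘ u3 ∘ u1
G(u5, u6, u2) linearizes to u5 ∘ u6 ∘ u2
G(u4, G(u7, u3, u1), G(u5, u6, u2)) linearizes to u4 ∘ u7 ∘ u3 ∘ u1 ∘ u5 ∘ u6 ∘ u2

u4 ∘ u7 ∘ u3 ∘ u1 ∘ u5 ∘ u6 ∘ u2


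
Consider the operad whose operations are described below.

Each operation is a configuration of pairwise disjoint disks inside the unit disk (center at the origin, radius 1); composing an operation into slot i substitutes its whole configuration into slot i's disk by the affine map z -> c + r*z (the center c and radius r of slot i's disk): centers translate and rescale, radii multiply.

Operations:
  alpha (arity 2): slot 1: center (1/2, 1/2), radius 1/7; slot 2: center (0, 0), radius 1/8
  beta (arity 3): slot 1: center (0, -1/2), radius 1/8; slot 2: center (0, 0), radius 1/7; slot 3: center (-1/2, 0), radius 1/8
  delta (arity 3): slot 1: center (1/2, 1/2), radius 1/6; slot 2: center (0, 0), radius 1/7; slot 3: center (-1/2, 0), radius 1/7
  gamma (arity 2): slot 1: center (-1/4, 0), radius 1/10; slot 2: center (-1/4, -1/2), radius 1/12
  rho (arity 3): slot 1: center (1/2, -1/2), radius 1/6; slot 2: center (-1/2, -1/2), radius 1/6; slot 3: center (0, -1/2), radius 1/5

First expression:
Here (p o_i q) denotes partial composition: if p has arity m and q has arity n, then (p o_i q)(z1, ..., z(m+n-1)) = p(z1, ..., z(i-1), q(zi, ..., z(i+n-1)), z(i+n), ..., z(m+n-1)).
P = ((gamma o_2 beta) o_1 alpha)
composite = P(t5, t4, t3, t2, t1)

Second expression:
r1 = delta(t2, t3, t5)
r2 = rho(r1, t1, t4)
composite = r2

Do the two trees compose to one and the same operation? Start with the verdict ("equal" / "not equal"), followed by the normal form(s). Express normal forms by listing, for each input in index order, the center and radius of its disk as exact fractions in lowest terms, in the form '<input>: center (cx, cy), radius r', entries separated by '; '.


not equal: they reduce to t1: center (-7/24, -1/2), radius 1/96; t2: center (-1/4, -1/2), radius 1/84; t3: center (-1/4, -13/24), radius 1/96; t4: center (-1/4, 0), radius 1/80; t5: center (-1/5, 1/20), radius 1/70 and t1: center (-1/2, -1/2), radius 1/6; t2: center (7/12, -5/12), radius 1/36; t3: center (1/2, -1/2), radius 1/42; t4: center (0, -1/2), radius 1/5; t5: center (5/12, -1/2), radius 1/42


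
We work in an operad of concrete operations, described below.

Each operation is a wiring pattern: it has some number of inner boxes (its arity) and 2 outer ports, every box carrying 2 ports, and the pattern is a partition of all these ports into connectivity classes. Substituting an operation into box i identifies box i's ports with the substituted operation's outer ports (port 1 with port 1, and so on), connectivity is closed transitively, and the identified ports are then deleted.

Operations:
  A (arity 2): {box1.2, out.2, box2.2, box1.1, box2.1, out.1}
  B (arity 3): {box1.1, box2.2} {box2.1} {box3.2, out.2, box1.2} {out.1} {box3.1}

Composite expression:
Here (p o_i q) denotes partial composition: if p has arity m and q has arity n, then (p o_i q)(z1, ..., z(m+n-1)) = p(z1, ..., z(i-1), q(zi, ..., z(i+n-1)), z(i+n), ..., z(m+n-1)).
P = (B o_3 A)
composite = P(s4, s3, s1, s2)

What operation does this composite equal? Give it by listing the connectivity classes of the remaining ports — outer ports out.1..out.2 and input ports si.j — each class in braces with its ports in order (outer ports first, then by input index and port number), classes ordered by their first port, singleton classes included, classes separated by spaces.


{out.1} {out.2, s1.1, s1.2, s2.1, s2.2, s4.2} {s3.1} {s3.2, s4.1}


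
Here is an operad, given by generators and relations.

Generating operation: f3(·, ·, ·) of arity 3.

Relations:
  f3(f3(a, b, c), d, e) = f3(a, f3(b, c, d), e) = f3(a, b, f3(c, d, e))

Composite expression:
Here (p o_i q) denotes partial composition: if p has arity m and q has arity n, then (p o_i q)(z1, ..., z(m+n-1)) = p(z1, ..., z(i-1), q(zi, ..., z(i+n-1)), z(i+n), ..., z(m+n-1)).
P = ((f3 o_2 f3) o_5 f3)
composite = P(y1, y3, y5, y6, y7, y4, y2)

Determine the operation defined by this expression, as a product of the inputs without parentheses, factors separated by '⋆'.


y1 ⋆ y3 ⋆ y5 ⋆ y6 ⋆ y7 ⋆ y4 ⋆ y2

Key point: f3 is associative — brackets drop, the y-order remains.
f3(y3, y5, y6) flattens to y3 ⋆ y5 ⋆ y6
f3(y7, y4, y2) flattens to y7 ⋆ y4 ⋆ y2
f3(y1, f3(y3, y5, y6), f3(y7, y4, y2)) flattens to y1 ⋆ y3 ⋆ y5 ⋆ y6 ⋆ y7 ⋆ y4 ⋆ y2


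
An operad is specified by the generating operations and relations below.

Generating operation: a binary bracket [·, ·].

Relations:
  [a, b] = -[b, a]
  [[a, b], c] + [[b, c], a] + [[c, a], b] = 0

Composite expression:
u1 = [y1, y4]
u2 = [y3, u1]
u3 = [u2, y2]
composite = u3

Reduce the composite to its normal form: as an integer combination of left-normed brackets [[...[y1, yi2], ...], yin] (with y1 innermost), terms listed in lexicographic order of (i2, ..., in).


Left-normed coefficients sit on the y1-initial expansion words.
Composite bracket: [[y3, [y1, y4]], y2]
Full expansion: 8 signed words from ab - ba (2^3 = 8).
Coefficients come from the y1-initial words:
  from y1y4y3y2, sign -1: term -[[[y1, y4], y3], y2]

-[[[y1, y4], y3], y2]


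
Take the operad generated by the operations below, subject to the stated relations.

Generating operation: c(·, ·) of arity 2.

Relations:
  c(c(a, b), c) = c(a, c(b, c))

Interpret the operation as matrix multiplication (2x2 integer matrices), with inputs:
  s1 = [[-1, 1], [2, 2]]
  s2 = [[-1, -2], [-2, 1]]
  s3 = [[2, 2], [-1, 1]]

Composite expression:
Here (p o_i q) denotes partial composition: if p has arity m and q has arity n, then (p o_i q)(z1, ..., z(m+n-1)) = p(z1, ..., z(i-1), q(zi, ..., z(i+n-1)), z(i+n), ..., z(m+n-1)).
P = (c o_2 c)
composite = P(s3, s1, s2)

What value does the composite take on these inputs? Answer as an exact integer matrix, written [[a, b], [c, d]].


c(s1, s2) = [[-1, 3], [-6, -2]]
c(s3, c(s1, s2)) = [[-14, 2], [-5, -5]]

[[-14, 2], [-5, -5]]


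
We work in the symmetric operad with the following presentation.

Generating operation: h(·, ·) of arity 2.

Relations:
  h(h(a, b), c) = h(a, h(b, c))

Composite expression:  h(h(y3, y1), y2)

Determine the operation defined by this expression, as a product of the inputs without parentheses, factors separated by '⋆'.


y3 ⋆ y1 ⋆ y2

Key point: h is associative — brackets drop, the y-order remains.
h(y3, y1) linearizes to y3 ⋆ y1
h(h(y3, y1), y2) linearizes to y3 ⋆ y1 ⋆ y2


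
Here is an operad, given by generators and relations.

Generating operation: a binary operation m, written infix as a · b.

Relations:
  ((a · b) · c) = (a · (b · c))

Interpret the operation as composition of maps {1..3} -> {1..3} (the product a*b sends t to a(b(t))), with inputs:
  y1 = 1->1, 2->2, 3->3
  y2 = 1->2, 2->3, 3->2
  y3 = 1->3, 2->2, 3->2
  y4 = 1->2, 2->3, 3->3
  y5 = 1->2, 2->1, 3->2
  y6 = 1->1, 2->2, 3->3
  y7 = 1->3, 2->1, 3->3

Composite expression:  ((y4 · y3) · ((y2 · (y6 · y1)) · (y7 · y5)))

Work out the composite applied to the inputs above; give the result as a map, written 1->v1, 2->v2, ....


1->3, 2->3, 3->3

(y4 · y3) = 1->3, 2->3, 3->3
(y6 · y1) = 1->1, 2->2, 3->3
(y2 · (y6 · y1)) = 1->2, 2->3, 3->2
(y7 · y5) = 1->1, 2->3, 3->1
((y2 · (y6 · y1)) · (y7 · y5)) = 1->2, 2->2, 3->2
((y4 · y3) · ((y2 · (y6 · y1)) · (y7 · y5))) = 1->3, 2->3, 3->3


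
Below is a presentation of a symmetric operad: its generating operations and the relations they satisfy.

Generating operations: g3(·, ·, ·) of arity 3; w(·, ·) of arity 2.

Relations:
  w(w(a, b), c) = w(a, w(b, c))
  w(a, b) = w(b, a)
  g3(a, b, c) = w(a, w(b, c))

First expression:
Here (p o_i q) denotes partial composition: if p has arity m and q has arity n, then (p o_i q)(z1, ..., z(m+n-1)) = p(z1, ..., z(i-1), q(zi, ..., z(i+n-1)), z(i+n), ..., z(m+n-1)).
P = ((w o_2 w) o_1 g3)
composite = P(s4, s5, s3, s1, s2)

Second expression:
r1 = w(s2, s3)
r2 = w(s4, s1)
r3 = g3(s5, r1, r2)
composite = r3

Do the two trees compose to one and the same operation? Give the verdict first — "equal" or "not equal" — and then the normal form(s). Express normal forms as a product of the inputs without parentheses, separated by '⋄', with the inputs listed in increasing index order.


Normal form of the first expression: s1 ⋄ s2 ⋄ s3 ⋄ s4 ⋄ s5
Normal form of the second expression: s1 ⋄ s2 ⋄ s3 ⋄ s4 ⋄ s5
The normal forms match — equal.

equal; both compose to s1 ⋄ s2 ⋄ s3 ⋄ s4 ⋄ s5


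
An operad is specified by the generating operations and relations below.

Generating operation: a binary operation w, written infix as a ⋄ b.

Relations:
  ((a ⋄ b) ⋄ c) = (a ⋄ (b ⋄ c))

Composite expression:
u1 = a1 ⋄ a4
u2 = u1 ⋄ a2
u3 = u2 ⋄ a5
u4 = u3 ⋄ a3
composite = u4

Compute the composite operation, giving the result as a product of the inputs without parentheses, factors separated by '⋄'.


Associativity of w dissolves the nesting; only the a-input order survives.
(a1 ⋄ a4) collapses to a1 ⋄ a4
((a1 ⋄ a4) ⋄ a2) collapses to a1 ⋄ a4 ⋄ a2
(((a1 ⋄ a4) ⋄ a2) ⋄ a5) collapses to a1 ⋄ a4 ⋄ a2 ⋄ a5
((((a1 ⋄ a4) ⋄ a2) ⋄ a5) ⋄ a3) collapses to a1 ⋄ a4 ⋄ a2 ⋄ a5 ⋄ a3

a1 ⋄ a4 ⋄ a2 ⋄ a5 ⋄ a3


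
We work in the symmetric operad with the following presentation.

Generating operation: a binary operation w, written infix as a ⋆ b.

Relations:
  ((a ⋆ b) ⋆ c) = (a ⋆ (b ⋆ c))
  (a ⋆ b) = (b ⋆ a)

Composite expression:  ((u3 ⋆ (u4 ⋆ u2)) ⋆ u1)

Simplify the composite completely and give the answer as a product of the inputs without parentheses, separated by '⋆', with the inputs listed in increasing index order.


u1 ⋆ u2 ⋆ u3 ⋆ u4

Both nesting and order wash out for w; what remains is which u's occur.
(u4 ⋆ u2) reduces to u4 ⋆ u2
(u3 ⋆ (u4 ⋆ u2)) reduces to u3 ⋆ u4 ⋆ u2
((u3 ⋆ (u4 ⋆ u2)) ⋆ u1) reduces to u3 ⋆ u4 ⋆ u2 ⋆ u1
putting the inputs in ascending order: u1 ⋆ u2 ⋆ u3 ⋆ u4


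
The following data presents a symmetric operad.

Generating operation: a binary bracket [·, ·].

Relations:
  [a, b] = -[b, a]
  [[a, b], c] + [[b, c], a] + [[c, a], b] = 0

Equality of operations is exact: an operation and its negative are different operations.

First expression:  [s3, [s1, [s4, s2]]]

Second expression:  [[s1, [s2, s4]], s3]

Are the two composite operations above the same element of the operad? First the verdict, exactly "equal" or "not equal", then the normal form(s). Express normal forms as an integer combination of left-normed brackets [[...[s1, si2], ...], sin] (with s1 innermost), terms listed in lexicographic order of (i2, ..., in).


equal — both sides give [[[s1, s2], s4], s3] - [[[s1, s4], s2], s3]

The first composite normalizes to [[[s1, s2], s4], s3] - [[[s1, s4], s2], s3]
The second composite normalizes to [[[s1, s2], s4], s3] - [[[s1, s4], s2], s3]
One common form — equal.


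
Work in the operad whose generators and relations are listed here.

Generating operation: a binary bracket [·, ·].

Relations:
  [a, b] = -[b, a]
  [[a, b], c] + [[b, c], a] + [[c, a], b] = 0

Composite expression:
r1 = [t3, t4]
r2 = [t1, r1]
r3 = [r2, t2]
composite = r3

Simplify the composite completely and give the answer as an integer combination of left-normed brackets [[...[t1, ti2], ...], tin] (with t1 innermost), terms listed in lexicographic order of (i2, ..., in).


[[[t1, t3], t4], t2] - [[[t1, t4], t3], t2]


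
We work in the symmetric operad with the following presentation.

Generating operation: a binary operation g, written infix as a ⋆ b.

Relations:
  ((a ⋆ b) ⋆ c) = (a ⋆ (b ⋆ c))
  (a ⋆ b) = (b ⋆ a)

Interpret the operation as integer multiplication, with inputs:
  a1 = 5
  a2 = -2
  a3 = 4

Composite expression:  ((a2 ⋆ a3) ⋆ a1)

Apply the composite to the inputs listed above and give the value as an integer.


-40


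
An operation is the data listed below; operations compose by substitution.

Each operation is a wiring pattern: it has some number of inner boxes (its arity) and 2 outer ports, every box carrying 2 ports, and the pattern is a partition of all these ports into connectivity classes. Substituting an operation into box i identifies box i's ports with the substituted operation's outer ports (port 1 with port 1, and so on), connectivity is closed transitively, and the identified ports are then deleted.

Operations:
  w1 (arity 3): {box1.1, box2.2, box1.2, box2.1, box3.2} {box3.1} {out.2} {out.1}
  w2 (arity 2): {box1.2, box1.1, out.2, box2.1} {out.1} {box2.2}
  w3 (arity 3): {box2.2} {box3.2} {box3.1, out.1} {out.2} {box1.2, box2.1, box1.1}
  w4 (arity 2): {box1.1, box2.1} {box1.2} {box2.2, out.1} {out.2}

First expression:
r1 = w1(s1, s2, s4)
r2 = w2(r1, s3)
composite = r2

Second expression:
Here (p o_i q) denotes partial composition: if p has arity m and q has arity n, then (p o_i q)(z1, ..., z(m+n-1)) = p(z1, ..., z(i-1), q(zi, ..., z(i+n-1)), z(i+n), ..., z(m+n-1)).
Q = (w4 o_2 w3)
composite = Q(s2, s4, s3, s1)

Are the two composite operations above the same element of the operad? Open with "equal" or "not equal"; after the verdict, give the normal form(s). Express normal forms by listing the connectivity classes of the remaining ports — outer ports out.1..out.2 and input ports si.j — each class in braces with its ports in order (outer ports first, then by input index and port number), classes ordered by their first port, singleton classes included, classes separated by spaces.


not equal; the first gives {out.1} {out.2, s3.1} {s1.1, s1.2, s2.1, s2.2, s4.2} {s3.2} {s4.1} and the second {out.1} {out.2} {s1.1, s2.1} {s1.2} {s2.2} {s3.1, s4.1, s4.2} {s3.2}

Normal form of the first expression: {out.1} {out.2, s3.1} {s1.1, s1.2, s2.1, s2.2, s4.2} {s3.2} {s4.1}
Normal form of the second expression: {out.1} {out.2} {s1.1, s2.1} {s1.2} {s2.2} {s3.1, s4.1, s4.2} {s3.2}
The normal forms differ: not equal.


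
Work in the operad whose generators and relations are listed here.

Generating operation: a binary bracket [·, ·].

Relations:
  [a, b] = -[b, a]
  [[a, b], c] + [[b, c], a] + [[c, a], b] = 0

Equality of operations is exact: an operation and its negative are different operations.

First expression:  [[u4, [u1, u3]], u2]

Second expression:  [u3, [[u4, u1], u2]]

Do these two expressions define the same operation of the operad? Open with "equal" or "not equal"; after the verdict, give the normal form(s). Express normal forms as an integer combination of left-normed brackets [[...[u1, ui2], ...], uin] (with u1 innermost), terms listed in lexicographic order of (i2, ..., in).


In normal form, the first expression is -[[[u1, u3], u4], u2]
In normal form, the second expression is [[[u1, u4], u2], u3]
The forms do not match — not equal.

not equal; first: -[[[u1, u3], u4], u2]; second: [[[u1, u4], u2], u3]


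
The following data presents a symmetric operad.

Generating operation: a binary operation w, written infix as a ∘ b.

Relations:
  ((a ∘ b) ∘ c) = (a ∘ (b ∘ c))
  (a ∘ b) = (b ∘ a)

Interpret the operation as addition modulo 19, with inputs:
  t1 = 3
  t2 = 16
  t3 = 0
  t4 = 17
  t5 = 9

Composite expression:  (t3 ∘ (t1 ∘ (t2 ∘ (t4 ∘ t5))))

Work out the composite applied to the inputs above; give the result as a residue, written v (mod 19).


7 (mod 19)

(t4 ∘ t5) = 7
(t2 ∘ (t4 ∘ t5)) = 4
(t1 ∘ (t2 ∘ (t4 ∘ t5))) = 7
(t3 ∘ (t1 ∘ (t2 ∘ (t4 ∘ t5)))) = 7


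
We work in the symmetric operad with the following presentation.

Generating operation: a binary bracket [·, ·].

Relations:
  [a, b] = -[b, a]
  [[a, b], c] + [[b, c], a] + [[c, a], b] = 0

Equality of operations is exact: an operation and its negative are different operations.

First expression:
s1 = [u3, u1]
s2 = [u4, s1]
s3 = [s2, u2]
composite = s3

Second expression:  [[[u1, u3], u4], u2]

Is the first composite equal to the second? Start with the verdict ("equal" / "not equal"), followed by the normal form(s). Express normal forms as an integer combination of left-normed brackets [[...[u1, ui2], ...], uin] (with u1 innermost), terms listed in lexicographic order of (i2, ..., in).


equal; both compose to [[[u1, u3], u4], u2]

In normal form, the first expression is [[[u1, u3], u4], u2]
In normal form, the second expression is [[[u1, u3], u4], u2]
The forms coincide; equal.


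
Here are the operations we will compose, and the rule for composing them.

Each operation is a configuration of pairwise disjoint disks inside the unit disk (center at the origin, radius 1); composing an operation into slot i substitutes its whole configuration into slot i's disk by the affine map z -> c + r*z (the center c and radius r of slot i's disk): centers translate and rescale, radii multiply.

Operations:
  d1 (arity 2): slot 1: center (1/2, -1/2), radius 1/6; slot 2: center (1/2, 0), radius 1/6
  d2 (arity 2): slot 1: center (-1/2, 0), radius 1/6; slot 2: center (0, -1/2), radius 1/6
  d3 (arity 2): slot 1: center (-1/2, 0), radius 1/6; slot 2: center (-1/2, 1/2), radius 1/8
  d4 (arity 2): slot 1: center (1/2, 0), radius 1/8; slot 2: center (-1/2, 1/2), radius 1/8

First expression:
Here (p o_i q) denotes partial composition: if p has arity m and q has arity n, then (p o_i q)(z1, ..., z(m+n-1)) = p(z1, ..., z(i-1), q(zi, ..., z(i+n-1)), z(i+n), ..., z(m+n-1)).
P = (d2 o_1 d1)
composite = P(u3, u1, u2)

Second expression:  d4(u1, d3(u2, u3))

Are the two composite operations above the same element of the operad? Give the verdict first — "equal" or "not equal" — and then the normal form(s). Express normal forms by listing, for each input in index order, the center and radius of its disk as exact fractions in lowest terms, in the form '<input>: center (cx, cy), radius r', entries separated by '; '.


not equal; the first gives u1: center (-5/12, 0), radius 1/36; u2: center (0, -1/2), radius 1/6; u3: center (-5/12, -1/12), radius 1/36 and the second u1: center (1/2, 0), radius 1/8; u2: center (-9/16, 1/2), radius 1/48; u3: center (-9/16, 9/16), radius 1/64

Normal form of the first expression: u1: center (-5/12, 0), radius 1/36; u2: center (0, -1/2), radius 1/6; u3: center (-5/12, -1/12), radius 1/36
Normal form of the second expression: u1: center (1/2, 0), radius 1/8; u2: center (-9/16, 1/2), radius 1/48; u3: center (-9/16, 9/16), radius 1/64
The forms do not match — not equal.
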